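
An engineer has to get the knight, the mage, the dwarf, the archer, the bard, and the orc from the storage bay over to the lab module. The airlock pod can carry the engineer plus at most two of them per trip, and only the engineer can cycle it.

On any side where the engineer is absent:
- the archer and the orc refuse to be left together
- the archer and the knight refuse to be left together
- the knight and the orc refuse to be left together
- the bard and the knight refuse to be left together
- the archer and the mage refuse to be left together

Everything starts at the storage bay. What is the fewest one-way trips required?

Counting alone: the engineer can take at most 2 across per trip to the lab module, so moving all 6 needs at least 3 loaded trips out, with a return between consecutive ones — at least 5 crossings.
The safety rule pushes this higher. Following every safe sequence of crossings, the most of the 6 that can be at the lab module as the airlock pod arrives there on crossings 5, 7 is 4, 5 respectively — never all 6.
So no plan with fewer than 9 crossings exists, and this one achieves 9:
1. Engineer goes to the lab module with the archer and the knight.
2. Engineer goes back to the storage bay with the knight.
3. Engineer goes to the lab module with the knight and the mage.
4. Engineer goes back to the storage bay with the archer.
5. Engineer goes to the lab module with the archer and the dwarf.
6. Engineer goes back to the storage bay with the archer.
7. Engineer goes to the lab module with the bard and the orc.
8. Engineer goes back to the storage bay with the knight.
9. Engineer goes to the lab module with the archer and the knight.

9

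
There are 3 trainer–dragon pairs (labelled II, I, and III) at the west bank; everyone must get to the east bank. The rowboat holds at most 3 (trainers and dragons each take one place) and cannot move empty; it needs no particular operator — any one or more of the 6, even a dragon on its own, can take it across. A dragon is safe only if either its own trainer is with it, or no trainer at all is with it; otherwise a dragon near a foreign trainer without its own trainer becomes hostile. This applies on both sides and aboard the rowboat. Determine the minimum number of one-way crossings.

5

Counting alone: each trip to the east bank takes at most 3 across and each return brings at least 1 back, so after t trips out (and t−1 returns) at most 3t − (t−1) of the 6 are across; that first reaches 6 at t = 3, so at least 5 crossings are needed.
The plan below uses exactly 5 crossings, so it is optimal:
1. dragon II and trainer II cross → the east bank.
2. trainer II crosses ← the west bank.
3. trainer I, trainer II, and trainer III cross → the east bank.
4. dragon II crosses ← the west bank.
5. dragon I, dragon II, and dragon III cross → the east bank.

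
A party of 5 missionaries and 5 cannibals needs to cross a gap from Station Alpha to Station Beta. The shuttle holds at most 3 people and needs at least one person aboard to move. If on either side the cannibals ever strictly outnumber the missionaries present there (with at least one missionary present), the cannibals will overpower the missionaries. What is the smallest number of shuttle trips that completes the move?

Counting alone: each trip to Station Beta takes at most 3 across and each return brings at least 1 back, so after t trips out (and t−1 returns) at most 3t − (t−1) of the 10 are across; that first reaches 10 at t = 5, so at least 9 crossings are needed.
The safety rule pushes this higher. Following every safe sequence of crossings, the most of the 10 that can be at Station Beta as the shuttle arrives there on crossing 9 is 9 — never all 10.
So no plan with fewer than 11 crossings exists, and this one achieves 11:
1. 2 cannibals → Station Beta.  (Station Alpha: 5M 3C; Station Beta: 0M 2C)
2. 1 cannibal ← Station Alpha.  (Station Alpha: 5M 4C; Station Beta: 0M 1C)
3. 3 cannibals → Station Beta.  (Station Alpha: 5M 1C; Station Beta: 0M 4C)
4. 1 cannibal ← Station Alpha.  (Station Alpha: 5M 2C; Station Beta: 0M 3C)
5. 3 missionaries → Station Beta.  (Station Alpha: 2M 2C; Station Beta: 3M 3C)
6. 1 missionary and 1 cannibal ← Station Alpha.  (Station Alpha: 3M 3C; Station Beta: 2M 2C)
7. 3 missionaries → Station Beta.  (Station Alpha: 0M 3C; Station Beta: 5M 2C)
8. 1 cannibal ← Station Alpha.  (Station Alpha: 0M 4C; Station Beta: 5M 1C)
9. 2 cannibals → Station Beta.  (Station Alpha: 0M 2C; Station Beta: 5M 3C)
10. 1 cannibal ← Station Alpha.  (Station Alpha: 0M 3C; Station Beta: 5M 2C)
11. 3 cannibals → Station Beta.  (Station Alpha: 0M 0C; Station Beta: 5M 5C)

11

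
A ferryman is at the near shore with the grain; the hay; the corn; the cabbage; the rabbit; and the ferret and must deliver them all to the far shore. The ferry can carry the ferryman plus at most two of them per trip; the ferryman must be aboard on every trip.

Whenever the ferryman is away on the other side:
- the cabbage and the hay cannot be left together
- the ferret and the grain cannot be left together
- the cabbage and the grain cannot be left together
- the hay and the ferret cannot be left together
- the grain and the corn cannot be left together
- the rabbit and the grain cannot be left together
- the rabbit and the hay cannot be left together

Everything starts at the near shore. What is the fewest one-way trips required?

7

Counting alone: the ferryman can take at most 2 across per trip to the far shore, so moving all 6 needs at least 3 loaded trips out, with a return between consecutive ones — at least 5 crossings.
The safety rule pushes this higher. Following every safe sequence of crossings, the most of the 6 that can be at the far shore as the ferry arrives there on crossing 5 is 4 — never all 6.
So no plan with fewer than 7 crossings exists, and this one achieves 7:
1. Ferryman goes to the far shore with the grain and the hay.  [the near shore: the cabbage, the corn, the ferret, the rabbit | the far shore: the grain, the hay]
2. Ferryman goes back to the near shore alone.  [the near shore: the cabbage, the corn, the ferret, the rabbit | the far shore: the grain, the hay]
3. Ferryman goes to the far shore with the cabbage and the corn.  [the near shore: the ferret, the rabbit | the far shore: the cabbage, the corn, the grain, the hay]
4. Ferryman goes back to the near shore with the grain and the hay.  [the near shore: the ferret, the grain, the hay, the rabbit | the far shore: the cabbage, the corn]
5. Ferryman goes to the far shore with the ferret and the rabbit.  [the near shore: the grain, the hay | the far shore: the cabbage, the corn, the ferret, the rabbit]
6. Ferryman goes back to the near shore alone.  [the near shore: the grain, the hay | the far shore: the cabbage, the corn, the ferret, the rabbit]
7. Ferryman goes to the far shore with the grain and the hay.  [the near shore: — | the far shore: the cabbage, the corn, the ferret, the grain, the hay, the rabbit]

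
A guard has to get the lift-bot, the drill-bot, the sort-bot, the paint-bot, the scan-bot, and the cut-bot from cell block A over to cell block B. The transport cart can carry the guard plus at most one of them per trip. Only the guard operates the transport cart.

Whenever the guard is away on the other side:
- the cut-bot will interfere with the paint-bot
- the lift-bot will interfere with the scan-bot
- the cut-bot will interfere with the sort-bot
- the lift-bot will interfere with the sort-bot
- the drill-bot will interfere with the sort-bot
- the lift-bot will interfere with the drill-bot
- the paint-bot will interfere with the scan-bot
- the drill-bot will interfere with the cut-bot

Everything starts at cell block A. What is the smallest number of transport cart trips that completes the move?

impossible

Whatever the first load, the items left behind include a forbidden pair without the guard. No opening move is safe, so no plan exists.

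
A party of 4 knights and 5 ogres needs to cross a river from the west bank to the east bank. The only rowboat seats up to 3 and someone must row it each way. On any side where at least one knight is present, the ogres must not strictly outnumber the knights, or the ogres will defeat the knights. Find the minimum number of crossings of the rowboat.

impossible

The ogres already outnumber the knights at the west bank before anyone moves, so the starting position itself is disallowed.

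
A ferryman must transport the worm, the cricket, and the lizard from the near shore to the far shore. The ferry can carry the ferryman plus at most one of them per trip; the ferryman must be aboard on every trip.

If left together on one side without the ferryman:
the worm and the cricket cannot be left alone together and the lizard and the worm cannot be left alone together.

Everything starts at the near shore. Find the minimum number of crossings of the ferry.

Counting alone: the ferryman can take at most 1 across per trip to the far shore, so moving all 3 needs at least 3 loaded trips out, with a return between consecutive ones — at least 5 crossings.
The safety rule pushes this higher. Following every safe sequence of crossings, the most of the 3 that can be at the far shore as the ferry arrives there on crossing 5 is 2 — never all 3.
So no plan with fewer than 7 crossings exists, and this one achieves 7:
1. Ferryman goes to the far shore with the worm.  [the near shore: the cricket, the lizard | the far shore: the worm]
2. Ferryman goes back to the near shore alone.  [the near shore: the cricket, the lizard | the far shore: the worm]
3. Ferryman goes to the far shore with the cricket.  [the near shore: the lizard | the far shore: the cricket, the worm]
4. Ferryman goes back to the near shore with the worm.  [the near shore: the lizard, the worm | the far shore: the cricket]
5. Ferryman goes to the far shore with the lizard.  [the near shore: the worm | the far shore: the cricket, the lizard]
6. Ferryman goes back to the near shore alone.  [the near shore: the worm | the far shore: the cricket, the lizard]
7. Ferryman goes to the far shore with the worm.  [the near shore: — | the far shore: the cricket, the lizard, the worm]

7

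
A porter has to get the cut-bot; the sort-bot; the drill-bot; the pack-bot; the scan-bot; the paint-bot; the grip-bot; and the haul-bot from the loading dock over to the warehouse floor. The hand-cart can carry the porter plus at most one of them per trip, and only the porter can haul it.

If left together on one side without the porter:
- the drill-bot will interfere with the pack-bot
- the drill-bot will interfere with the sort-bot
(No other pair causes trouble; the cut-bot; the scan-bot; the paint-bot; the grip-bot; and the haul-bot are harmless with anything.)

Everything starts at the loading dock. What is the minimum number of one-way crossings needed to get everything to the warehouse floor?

17

Counting alone: the porter can take at most 1 across per trip to the warehouse floor, so moving all 8 needs at least 8 loaded trips out, with a return between consecutive ones — at least 15 crossings.
The safety rule pushes this higher. Following every safe sequence of crossings, the most of the 8 that can be at the warehouse floor as the hand-cart arrives there on crossing 15 is 7 — never all 8.
So no plan with fewer than 17 crossings exists, and this one achieves 17:
1. Porter goes to the warehouse floor with the drill-bot.  [the loading dock: the cut-bot, the grip-bot, the haul-bot, the pack-bot, the paint-bot, the scan-bot, the sort-bot | the warehouse floor: the drill-bot]
2. Porter goes back to the loading dock alone.  [the loading dock: the cut-bot, the grip-bot, the haul-bot, the pack-bot, the paint-bot, the scan-bot, the sort-bot | the warehouse floor: the drill-bot]
3. Porter goes to the warehouse floor with the cut-bot.  [the loading dock: the grip-bot, the haul-bot, the pack-bot, the paint-bot, the scan-bot, the sort-bot | the warehouse floor: the cut-bot, the drill-bot]
4. Porter goes back to the loading dock alone.  [the loading dock: the grip-bot, the haul-bot, the pack-bot, the paint-bot, the scan-bot, the sort-bot | the warehouse floor: the cut-bot, the drill-bot]
5. Porter goes to the warehouse floor with the sort-bot.  [the loading dock: the grip-bot, the haul-bot, the pack-bot, the paint-bot, the scan-bot | the warehouse floor: the cut-bot, the drill-bot, the sort-bot]
6. Porter goes back to the loading dock with the drill-bot.  [the loading dock: the drill-bot, the grip-bot, the haul-bot, the pack-bot, the paint-bot, the scan-bot | the warehouse floor: the cut-bot, the sort-bot]
7. Porter goes to the warehouse floor with the pack-bot.  [the loading dock: the drill-bot, the grip-bot, the haul-bot, the paint-bot, the scan-bot | the warehouse floor: the cut-bot, the pack-bot, the sort-bot]
8. Porter goes back to the loading dock alone.  [the loading dock: the drill-bot, the grip-bot, the haul-bot, the paint-bot, the scan-bot | the warehouse floor: the cut-bot, the pack-bot, the sort-bot]
9. Porter goes to the warehouse floor with the scan-bot.  [the loading dock: the drill-bot, the grip-bot, the haul-bot, the paint-bot | the warehouse floor: the cut-bot, the pack-bot, the scan-bot, the sort-bot]
10. Porter goes back to the loading dock alone.  [the loading dock: the drill-bot, the grip-bot, the haul-bot, the paint-bot | the warehouse floor: the cut-bot, the pack-bot, the scan-bot, the sort-bot]
11. Porter goes to the warehouse floor with the paint-bot.  [the loading dock: the drill-bot, the grip-bot, the haul-bot | the warehouse floor: the cut-bot, the pack-bot, the paint-bot, the scan-bot, the sort-bot]
12. Porter goes back to the loading dock alone.  [the loading dock: the drill-bot, the grip-bot, the haul-bot | the warehouse floor: the cut-bot, the pack-bot, the paint-bot, the scan-bot, the sort-bot]
13. Porter goes to the warehouse floor with the grip-bot.  [the loading dock: the drill-bot, the haul-bot | the warehouse floor: the cut-bot, the grip-bot, the pack-bot, the paint-bot, the scan-bot, the sort-bot]
14. Porter goes back to the loading dock alone.  [the loading dock: the drill-bot, the haul-bot | the warehouse floor: the cut-bot, the grip-bot, the pack-bot, the paint-bot, the scan-bot, the sort-bot]
15. Porter goes to the warehouse floor with the haul-bot.  [the loading dock: the drill-bot | the warehouse floor: the cut-bot, the grip-bot, the haul-bot, the pack-bot, the paint-bot, the scan-bot, the sort-bot]
16. Porter goes back to the loading dock alone.  [the loading dock: the drill-bot | the warehouse floor: the cut-bot, the grip-bot, the haul-bot, the pack-bot, the paint-bot, the scan-bot, the sort-bot]
17. Porter goes to the warehouse floor with the drill-bot.  [the loading dock: — | the warehouse floor: the cut-bot, the drill-bot, the grip-bot, the haul-bot, the pack-bot, the paint-bot, the scan-bot, the sort-bot]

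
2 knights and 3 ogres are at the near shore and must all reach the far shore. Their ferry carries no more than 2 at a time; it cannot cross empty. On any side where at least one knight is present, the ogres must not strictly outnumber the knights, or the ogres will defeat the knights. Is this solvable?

The ogres already outnumber the knights at the near shore before anyone moves, so the starting position itself is disallowed.

No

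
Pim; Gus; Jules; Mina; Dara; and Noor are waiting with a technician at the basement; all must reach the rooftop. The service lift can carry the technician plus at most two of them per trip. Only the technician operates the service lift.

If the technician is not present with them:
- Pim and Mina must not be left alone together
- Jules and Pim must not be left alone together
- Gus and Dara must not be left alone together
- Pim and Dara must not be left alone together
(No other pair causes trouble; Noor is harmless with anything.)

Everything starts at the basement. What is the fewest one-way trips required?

7

Counting alone: the technician can take at most 2 across per trip to the rooftop, so moving all 6 needs at least 3 loaded trips out, with a return between consecutive ones — at least 5 crossings.
The safety rule pushes this higher. Following every safe sequence of crossings, the most of the 6 that can be at the rooftop as the service lift arrives there on crossing 5 is 5 — never all 6.
So no plan with fewer than 7 crossings exists, and this one achieves 7:
1. Technician goes to the rooftop with Gus and Pim.
2. Technician goes back to the basement alone.
3. Technician goes to the rooftop with Noor.
4. Technician goes back to the basement alone.
5. Technician goes to the rooftop with Jules and Mina.
6. Technician goes back to the basement with Pim.
7. Technician goes to the rooftop with Dara and Pim.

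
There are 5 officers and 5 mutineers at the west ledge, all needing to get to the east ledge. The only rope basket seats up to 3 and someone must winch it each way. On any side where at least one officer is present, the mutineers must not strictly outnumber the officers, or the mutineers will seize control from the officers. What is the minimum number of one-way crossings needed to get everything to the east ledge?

Counting alone: each trip to the east ledge takes at most 3 across and each return brings at least 1 back, so after t trips out (and t−1 returns) at most 3t − (t−1) of the 10 are across; that first reaches 10 at t = 5, so at least 9 crossings are needed.
The safety rule pushes this higher. Following every safe sequence of crossings, the most of the 10 that can be at the east ledge as the rope basket arrives there on crossing 9 is 9 — never all 10.
So no plan with fewer than 11 crossings exists, and this one achieves 11:
1. 2 mutineers → the east ledge.  (the west ledge: 5O 3M; the east ledge: 0O 2M)
2. 1 mutineer ← the west ledge.  (the west ledge: 5O 4M; the east ledge: 0O 1M)
3. 3 mutineers → the east ledge.  (the west ledge: 5O 1M; the east ledge: 0O 4M)
4. 1 mutineer ← the west ledge.  (the west ledge: 5O 2M; the east ledge: 0O 3M)
5. 3 officers → the east ledge.  (the west ledge: 2O 2M; the east ledge: 3O 3M)
6. 1 officer and 1 mutineer ← the west ledge.  (the west ledge: 3O 3M; the east ledge: 2O 2M)
7. 3 officers → the east ledge.  (the west ledge: 0O 3M; the east ledge: 5O 2M)
8. 1 mutineer ← the west ledge.  (the west ledge: 0O 4M; the east ledge: 5O 1M)
9. 2 mutineers → the east ledge.  (the west ledge: 0O 2M; the east ledge: 5O 3M)
10. 1 mutineer ← the west ledge.  (the west ledge: 0O 3M; the east ledge: 5O 2M)
11. 3 mutineers → the east ledge.  (the west ledge: 0O 0M; the east ledge: 5O 5M)

11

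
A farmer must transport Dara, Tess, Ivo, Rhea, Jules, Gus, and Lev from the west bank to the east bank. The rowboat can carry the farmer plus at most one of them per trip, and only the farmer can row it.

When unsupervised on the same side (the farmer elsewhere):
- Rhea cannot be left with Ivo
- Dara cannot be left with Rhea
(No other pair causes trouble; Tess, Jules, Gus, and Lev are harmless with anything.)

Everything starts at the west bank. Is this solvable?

1. Farmer goes to the east bank with Rhea.  [the west bank: Dara, Gus, Ivo, Jules, Lev, Tess | the east bank: Rhea]
2. Farmer goes back to the west bank alone.  [the west bank: Dara, Gus, Ivo, Jules, Lev, Tess | the east bank: Rhea]
3. Farmer goes to the east bank with Dara.  [the west bank: Gus, Ivo, Jules, Lev, Tess | the east bank: Dara, Rhea]
4. Farmer goes back to the west bank with Rhea.  [the west bank: Gus, Ivo, Jules, Lev, Rhea, Tess | the east bank: Dara]
5. Farmer goes to the east bank with Ivo.  [the west bank: Gus, Jules, Lev, Rhea, Tess | the east bank: Dara, Ivo]
6. Farmer goes back to the west bank alone.  [the west bank: Gus, Jules, Lev, Rhea, Tess | the east bank: Dara, Ivo]
7. Farmer goes to the east bank with Tess.  [the west bank: Gus, Jules, Lev, Rhea | the east bank: Dara, Ivo, Tess]
8. Farmer goes back to the west bank alone.  [the west bank: Gus, Jules, Lev, Rhea | the east bank: Dara, Ivo, Tess]
9. Farmer goes to the east bank with Jules.  [the west bank: Gus, Lev, Rhea | the east bank: Dara, Ivo, Jules, Tess]
10. Farmer goes back to the west bank alone.  [the west bank: Gus, Lev, Rhea | the east bank: Dara, Ivo, Jules, Tess]
11. Farmer goes to the east bank with Gus.  [the west bank: Lev, Rhea | the east bank: Dara, Gus, Ivo, Jules, Tess]
12. Farmer goes back to the west bank alone.  [the west bank: Lev, Rhea | the east bank: Dara, Gus, Ivo, Jules, Tess]
13. Farmer goes to the east bank with Lev.  [the west bank: Rhea | the east bank: Dara, Gus, Ivo, Jules, Lev, Tess]
14. Farmer goes back to the west bank alone.  [the west bank: Rhea | the east bank: Dara, Gus, Ivo, Jules, Lev, Tess]
15. Farmer goes to the east bank with Rhea.  [the west bank: — | the east bank: Dara, Gus, Ivo, Jules, Lev, Rhea, Tess]

Yes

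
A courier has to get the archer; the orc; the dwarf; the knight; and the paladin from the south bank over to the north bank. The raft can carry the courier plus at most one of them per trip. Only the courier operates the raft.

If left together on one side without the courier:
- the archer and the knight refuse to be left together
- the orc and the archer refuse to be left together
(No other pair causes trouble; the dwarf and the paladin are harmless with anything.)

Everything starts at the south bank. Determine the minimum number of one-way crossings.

11

Counting alone: the courier can take at most 1 across per trip to the north bank, so moving all 5 needs at least 5 loaded trips out, with a return between consecutive ones — at least 9 crossings.
The safety rule pushes this higher. Following every safe sequence of crossings, the most of the 5 that can be at the north bank as the raft arrives there on crossing 9 is 4 — never all 5.
So no plan with fewer than 11 crossings exists, and this one achieves 11:
1. Courier goes to the north bank with the archer.  [the south bank: the dwarf, the knight, the orc, the paladin | the north bank: the archer]
2. Courier goes back to the south bank alone.  [the south bank: the dwarf, the knight, the orc, the paladin | the north bank: the archer]
3. Courier goes to the north bank with the orc.  [the south bank: the dwarf, the knight, the paladin | the north bank: the archer, the orc]
4. Courier goes back to the south bank with the archer.  [the south bank: the archer, the dwarf, the knight, the paladin | the north bank: the orc]
5. Courier goes to the north bank with the knight.  [the south bank: the archer, the dwarf, the paladin | the north bank: the knight, the orc]
6. Courier goes back to the south bank alone.  [the south bank: the archer, the dwarf, the paladin | the north bank: the knight, the orc]
7. Courier goes to the north bank with the dwarf.  [the south bank: the archer, the paladin | the north bank: the dwarf, the knight, the orc]
8. Courier goes back to the south bank alone.  [the south bank: the archer, the paladin | the north bank: the dwarf, the knight, the orc]
9. Courier goes to the north bank with the paladin.  [the south bank: the archer | the north bank: the dwarf, the knight, the orc, the paladin]
10. Courier goes back to the south bank alone.  [the south bank: the archer | the north bank: the dwarf, the knight, the orc, the paladin]
11. Courier goes to the north bank with the archer.  [the south bank: — | the north bank: the archer, the dwarf, the knight, the orc, the paladin]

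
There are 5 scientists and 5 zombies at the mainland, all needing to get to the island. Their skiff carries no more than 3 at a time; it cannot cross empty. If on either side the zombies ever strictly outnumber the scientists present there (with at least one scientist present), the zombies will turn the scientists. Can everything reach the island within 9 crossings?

No

Counting alone: each trip to the island takes at most 3 across and each return brings at least 1 back, so after t trips out (and t−1 returns) at most 3t − (t−1) of the 10 are across; that first reaches 10 at t = 5, so at least 9 crossings are needed.
The safety rule pushes this higher. Following every safe sequence of crossings, the most of the 10 that can be at the island as the skiff arrives there on crossing 9 is 9 — never all 10.
So the move cannot be finished within 9 crossings. (The shortest complete plan takes 11:)
1. 2 zombies → the island.  (the mainland: 5S 3Z; the island: 0S 2Z)
2. 1 zombie ← the mainland.  (the mainland: 5S 4Z; the island: 0S 1Z)
3. 3 zombies → the island.  (the mainland: 5S 1Z; the island: 0S 4Z)
4. 1 zombie ← the mainland.  (the mainland: 5S 2Z; the island: 0S 3Z)
5. 3 scientists → the island.  (the mainland: 2S 2Z; the island: 3S 3Z)
6. 1 scientist and 1 zombie ← the mainland.  (the mainland: 3S 3Z; the island: 2S 2Z)
7. 3 scientists → the island.  (the mainland: 0S 3Z; the island: 5S 2Z)
8. 1 zombie ← the mainland.  (the mainland: 0S 4Z; the island: 5S 1Z)
9. 2 zombies → the island.  (the mainland: 0S 2Z; the island: 5S 3Z)
10. 1 zombie ← the mainland.  (the mainland: 0S 3Z; the island: 5S 2Z)
11. 3 zombies → the island.  (the mainland: 0S 0Z; the island: 5S 5Z)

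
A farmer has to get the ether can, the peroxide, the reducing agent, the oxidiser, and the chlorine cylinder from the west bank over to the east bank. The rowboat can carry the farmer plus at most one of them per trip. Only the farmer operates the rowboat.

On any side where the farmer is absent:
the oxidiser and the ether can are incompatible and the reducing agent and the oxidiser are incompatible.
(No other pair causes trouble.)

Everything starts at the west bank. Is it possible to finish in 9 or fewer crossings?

Counting alone: the farmer can take at most 1 across per trip to the east bank, so moving all 5 needs at least 5 loaded trips out, with a return between consecutive ones — at least 9 crossings.
The safety rule pushes this higher. Following every safe sequence of crossings, the most of the 5 that can be at the east bank as the rowboat arrives there on crossing 9 is 4 — never all 5.
So the move cannot be finished within 9 crossings. (The shortest complete plan takes 11:)
1. Farmer goes to the east bank with the oxidiser.  [the west bank: the chlorine cylinder, the ether can, the peroxide, the reducing agent | the east bank: the oxidiser]
2. Farmer goes back to the west bank alone.  [the west bank: the chlorine cylinder, the ether can, the peroxide, the reducing agent | the east bank: the oxidiser]
3. Farmer goes to the east bank with the ether can.  [the west bank: the chlorine cylinder, the peroxide, the reducing agent | the east bank: the ether can, the oxidiser]
4. Farmer goes back to the west bank with the oxidiser.  [the west bank: the chlorine cylinder, the oxidiser, the peroxide, the reducing agent | the east bank: the ether can]
5. Farmer goes to the east bank with the reducing agent.  [the west bank: the chlorine cylinder, the oxidiser, the peroxide | the east bank: the ether can, the reducing agent]
6. Farmer goes back to the west bank alone.  [the west bank: the chlorine cylinder, the oxidiser, the peroxide | the east bank: the ether can, the reducing agent]
7. Farmer goes to the east bank with the peroxide.  [the west bank: the chlorine cylinder, the oxidiser | the east bank: the ether can, the peroxide, the reducing agent]
8. Farmer goes back to the west bank alone.  [the west bank: the chlorine cylinder, the oxidiser | the east bank: the ether can, the peroxide, the reducing agent]
9. Farmer goes to the east bank with the chlorine cylinder.  [the west bank: the oxidiser | the east bank: the chlorine cylinder, the ether can, the peroxide, the reducing agent]
10. Farmer goes back to the west bank alone.  [the west bank: the oxidiser | the east bank: the chlorine cylinder, the ether can, the peroxide, the reducing agent]
11. Farmer goes to the east bank with the oxidiser.  [the west bank: — | the east bank: the chlorine cylinder, the ether can, the oxidiser, the peroxide, the reducing agent]

No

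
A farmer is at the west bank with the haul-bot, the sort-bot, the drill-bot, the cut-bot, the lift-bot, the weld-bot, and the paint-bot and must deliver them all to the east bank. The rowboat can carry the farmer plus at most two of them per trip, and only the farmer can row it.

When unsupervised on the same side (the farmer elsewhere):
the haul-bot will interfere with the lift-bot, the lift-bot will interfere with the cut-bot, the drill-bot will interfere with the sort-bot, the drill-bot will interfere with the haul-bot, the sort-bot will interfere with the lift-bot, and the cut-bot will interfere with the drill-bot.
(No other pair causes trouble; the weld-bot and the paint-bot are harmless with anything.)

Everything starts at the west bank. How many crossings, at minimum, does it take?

Counting alone: the farmer can take at most 2 across per trip to the east bank, so moving all 7 needs at least 4 loaded trips out, with a return between consecutive ones — at least 7 crossings.
The safety rule pushes this higher. Following every safe sequence of crossings, the most of the 7 that can be at the east bank as the rowboat arrives there on crossing 7 is 6 — never all 7.
So no plan with fewer than 9 crossings exists, and this one achieves 9:
1. Farmer goes to the east bank with the drill-bot and the lift-bot.
2. Farmer goes back to the west bank alone.
3. Farmer goes to the east bank with the haul-bot.
4. Farmer goes back to the west bank with the drill-bot and the lift-bot.
5. Farmer goes to the east bank with the cut-bot and the sort-bot.
6. Farmer goes back to the west bank alone.
7. Farmer goes to the east bank with the paint-bot and the weld-bot.
8. Farmer goes back to the west bank alone.
9. Farmer goes to the east bank with the drill-bot and the lift-bot.

9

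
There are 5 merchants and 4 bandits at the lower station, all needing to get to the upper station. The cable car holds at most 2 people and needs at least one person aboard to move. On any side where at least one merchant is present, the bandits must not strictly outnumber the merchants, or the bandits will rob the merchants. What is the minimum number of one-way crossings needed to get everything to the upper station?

15

Counting alone: each trip to the upper station takes at most 2 across and each return brings at least 1 back, so after t trips out (and t−1 returns) at most 2t − (t−1) of the 9 are across; that first reaches 9 at t = 8, so at least 15 crossings are needed.
The plan below uses exactly 15 crossings, so it is optimal:
1. 2 bandits → the upper station.  (the lower station: 5M 2B; the upper station: 0M 2B)
2. 1 bandit ← the lower station.  (the lower station: 5M 3B; the upper station: 0M 1B)
3. 2 bandits → the upper station.  (the lower station: 5M 1B; the upper station: 0M 3B)
4. 1 bandit ← the lower station.  (the lower station: 5M 2B; the upper station: 0M 2B)
5. 2 merchants → the upper station.  (the lower station: 3M 2B; the upper station: 2M 2B)
6. 1 bandit ← the lower station.  (the lower station: 3M 3B; the upper station: 2M 1B)
7. 1 merchant and 1 bandit → the upper station.  (the lower station: 2M 2B; the upper station: 3M 2B)
8. 1 merchant ← the lower station.  (the lower station: 3M 2B; the upper station: 2M 2B)
9. 1 merchant and 1 bandit → the upper station.  (the lower station: 2M 1B; the upper station: 3M 3B)
10. 1 bandit ← the lower station.  (the lower station: 2M 2B; the upper station: 3M 2B)
11. 1 merchant and 1 bandit → the upper station.  (the lower station: 1M 1B; the upper station: 4M 3B)
12. 1 merchant ← the lower station.  (the lower station: 2M 1B; the upper station: 3M 3B)
13. 1 merchant and 1 bandit → the upper station.  (the lower station: 1M 0B; the upper station: 4M 4B)
14. 1 bandit ← the lower station.  (the lower station: 1M 1B; the upper station: 4M 3B)
15. 1 merchant and 1 bandit → the upper station.  (the lower station: 0M 0B; the upper station: 5M 4B)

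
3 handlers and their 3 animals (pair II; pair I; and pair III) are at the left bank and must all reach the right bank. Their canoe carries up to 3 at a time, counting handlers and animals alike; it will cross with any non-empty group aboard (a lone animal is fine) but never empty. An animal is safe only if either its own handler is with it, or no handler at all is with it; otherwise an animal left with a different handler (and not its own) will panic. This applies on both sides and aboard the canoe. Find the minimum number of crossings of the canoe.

5

Counting alone: each trip to the right bank takes at most 3 across and each return brings at least 1 back, so after t trips out (and t−1 returns) at most 3t − (t−1) of the 6 are across; that first reaches 6 at t = 3, so at least 5 crossings are needed.
The plan below uses exactly 5 crossings, so it is optimal:
1. animal II and handler II cross → the right bank.
2. handler II crosses ← the left bank.
3. handler I, handler II, and handler III cross → the right bank.
4. animal II crosses ← the left bank.
5. animal I, animal II, and animal III cross → the right bank.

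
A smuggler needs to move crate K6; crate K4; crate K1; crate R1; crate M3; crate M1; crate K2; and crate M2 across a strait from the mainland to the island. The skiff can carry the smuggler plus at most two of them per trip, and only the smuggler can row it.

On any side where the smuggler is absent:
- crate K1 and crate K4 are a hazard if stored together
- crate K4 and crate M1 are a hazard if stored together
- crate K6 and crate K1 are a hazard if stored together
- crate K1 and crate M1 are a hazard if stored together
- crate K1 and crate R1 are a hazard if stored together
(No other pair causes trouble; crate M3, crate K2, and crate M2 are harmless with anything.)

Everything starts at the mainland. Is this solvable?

Yes

1. Smuggler goes to the island with crate K1 and crate K4.  [the mainland: crate K2, crate K6, crate M1, crate M2, crate M3, crate R1 | the island: crate K1, crate K4]
2. Smuggler goes back to the mainland with crate K4.  [the mainland: crate K2, crate K4, crate K6, crate M1, crate M2, crate M3, crate R1 | the island: crate K1]
3. Smuggler goes to the island with crate K4 and crate K6.  [the mainland: crate K2, crate M1, crate M2, crate M3, crate R1 | the island: crate K1, crate K4, crate K6]
4. Smuggler goes back to the mainland with crate K1.  [the mainland: crate K1, crate K2, crate M1, crate M2, crate M3, crate R1 | the island: crate K4, crate K6]
5. Smuggler goes to the island with crate K1 and crate R1.  [the mainland: crate K2, crate M1, crate M2, crate M3 | the island: crate K1, crate K4, crate K6, crate R1]
6. Smuggler goes back to the mainland with crate K1.  [the mainland: crate K1, crate K2, crate M1, crate M2, crate M3 | the island: crate K4, crate K6, crate R1]
7. Smuggler goes to the island with crate K1 and crate M3.  [the mainland: crate K2, crate M1, crate M2 | the island: crate K1, crate K4, crate K6, crate M3, crate R1]
8. Smuggler goes back to the mainland with crate K1.  [the mainland: crate K1, crate K2, crate M1, crate M2 | the island: crate K4, crate K6, crate M3, crate R1]
9. Smuggler goes to the island with crate K1 and crate K2.  [the mainland: crate M1, crate M2 | the island: crate K1, crate K2, crate K4, crate K6, crate M3, crate R1]
10. Smuggler goes back to the mainland with crate K1.  [the mainland: crate K1, crate M1, crate M2 | the island: crate K2, crate K4, crate K6, crate M3, crate R1]
11. Smuggler goes to the island with crate K1 and crate M2.  [the mainland: crate M1 | the island: crate K1, crate K2, crate K4, crate K6, crate M2, crate M3, crate R1]
12. Smuggler goes back to the mainland with crate K1.  [the mainland: crate K1, crate M1 | the island: crate K2, crate K4, crate K6, crate M2, crate M3, crate R1]
13. Smuggler goes to the island with crate K1 and crate M1.  [the mainland: — | the island: crate K1, crate K2, crate K4, crate K6, crate M1, crate M2, crate M3, crate R1]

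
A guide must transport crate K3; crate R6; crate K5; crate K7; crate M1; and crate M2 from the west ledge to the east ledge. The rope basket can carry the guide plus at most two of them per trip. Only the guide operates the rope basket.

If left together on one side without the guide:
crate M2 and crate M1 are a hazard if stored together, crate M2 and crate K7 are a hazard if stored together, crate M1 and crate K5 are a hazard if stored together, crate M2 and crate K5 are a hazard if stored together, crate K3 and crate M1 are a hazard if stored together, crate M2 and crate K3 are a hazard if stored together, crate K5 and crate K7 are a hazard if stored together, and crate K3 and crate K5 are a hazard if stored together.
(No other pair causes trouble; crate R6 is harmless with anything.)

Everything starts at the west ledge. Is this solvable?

Whatever the first load, the items left behind include a forbidden pair without the guide. No opening move is safe, so no plan exists.

No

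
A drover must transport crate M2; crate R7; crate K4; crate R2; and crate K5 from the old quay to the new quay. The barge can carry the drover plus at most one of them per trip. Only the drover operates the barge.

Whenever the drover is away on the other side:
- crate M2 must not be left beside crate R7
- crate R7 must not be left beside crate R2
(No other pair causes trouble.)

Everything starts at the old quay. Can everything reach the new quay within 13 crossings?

Yes — this plan uses 11 crossings (≤ 13):
1. Drover goes to the new quay with crate R7.
2. Drover goes back to the old quay alone.
3. Drover goes to the new quay with crate M2.
4. Drover goes back to the old quay with crate R7.
5. Drover goes to the new quay with crate R2.
6. Drover goes back to the old quay alone.
7. Drover goes to the new quay with crate K4.
8. Drover goes back to the old quay alone.
9. Drover goes to the new quay with crate K5.
10. Drover goes back to the old quay alone.
11. Drover goes to the new quay with crate R7.

Yes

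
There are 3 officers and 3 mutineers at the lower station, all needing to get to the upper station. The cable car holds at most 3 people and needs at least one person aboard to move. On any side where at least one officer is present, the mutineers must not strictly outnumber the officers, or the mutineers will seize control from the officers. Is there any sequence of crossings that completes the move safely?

1. 2 mutineers → the upper station.  (the lower station: 3O 1M; the upper station: 0O 2M)
2. 1 mutineer ← the lower station.  (the lower station: 3O 2M; the upper station: 0O 1M)
3. 3 officers → the upper station.  (the lower station: 0O 2M; the upper station: 3O 1M)
4. 1 mutineer ← the lower station.  (the lower station: 0O 3M; the upper station: 3O 0M)
5. 3 mutineers → the upper station.  (the lower station: 0O 0M; the upper station: 3O 3M)

Yes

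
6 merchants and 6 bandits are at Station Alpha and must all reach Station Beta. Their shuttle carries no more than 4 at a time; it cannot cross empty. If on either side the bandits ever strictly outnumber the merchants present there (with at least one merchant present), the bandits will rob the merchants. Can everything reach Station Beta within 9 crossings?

Yes — this plan uses 9 crossings (≤ 9):
1. 2 bandits → Station Beta.  (Station Alpha: 6M 4B; Station Beta: 0M 2B)
2. 1 bandit ← Station Alpha.  (Station Alpha: 6M 5B; Station Beta: 0M 1B)
3. 4 bandits → Station Beta.  (Station Alpha: 6M 1B; Station Beta: 0M 5B)
4. 1 bandit ← Station Alpha.  (Station Alpha: 6M 2B; Station Beta: 0M 4B)
5. 4 merchants → Station Beta.  (Station Alpha: 2M 2B; Station Beta: 4M 4B)
6. 1 merchant and 1 bandit ← Station Alpha.  (Station Alpha: 3M 3B; Station Beta: 3M 3B)
7. 2 merchants and 2 bandits → Station Beta.  (Station Alpha: 1M 1B; Station Beta: 5M 5B)
8. 1 merchant and 1 bandit ← Station Alpha.  (Station Alpha: 2M 2B; Station Beta: 4M 4B)
9. 2 merchants and 2 bandits → Station Beta.  (Station Alpha: 0M 0B; Station Beta: 6M 6B)

Yes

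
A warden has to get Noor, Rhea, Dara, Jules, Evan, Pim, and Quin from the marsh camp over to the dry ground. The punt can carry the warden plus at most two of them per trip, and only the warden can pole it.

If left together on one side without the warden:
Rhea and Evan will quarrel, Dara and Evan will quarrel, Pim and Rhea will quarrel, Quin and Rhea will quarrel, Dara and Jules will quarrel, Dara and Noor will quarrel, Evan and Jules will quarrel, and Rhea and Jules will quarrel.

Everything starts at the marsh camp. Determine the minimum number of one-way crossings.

impossible

Whatever the first load, the items left behind include a forbidden pair without the warden. No opening move is safe, so no plan exists.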